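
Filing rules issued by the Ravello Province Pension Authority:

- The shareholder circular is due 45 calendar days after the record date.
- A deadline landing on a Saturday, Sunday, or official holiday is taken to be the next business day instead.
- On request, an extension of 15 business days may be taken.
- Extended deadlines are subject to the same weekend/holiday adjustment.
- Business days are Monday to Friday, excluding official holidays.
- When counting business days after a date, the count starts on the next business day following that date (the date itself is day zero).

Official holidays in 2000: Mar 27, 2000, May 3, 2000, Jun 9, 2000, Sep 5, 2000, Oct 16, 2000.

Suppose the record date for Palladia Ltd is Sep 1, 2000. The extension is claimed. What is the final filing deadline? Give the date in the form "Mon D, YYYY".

From Sep 1, 2000, 45 calendar days later is Oct 16, 2000.
Oct 16, 2000 is a listed holiday; the next business day is Oct 17, 2000 (Tuesday).
The 15-business-day extension runs from Oct 17, 2000 to Nov 7, 2000.
Nov 7, 2000 (Tuesday) is already a business day.
Final deadline: Nov 7, 2000.

Nov 7, 2000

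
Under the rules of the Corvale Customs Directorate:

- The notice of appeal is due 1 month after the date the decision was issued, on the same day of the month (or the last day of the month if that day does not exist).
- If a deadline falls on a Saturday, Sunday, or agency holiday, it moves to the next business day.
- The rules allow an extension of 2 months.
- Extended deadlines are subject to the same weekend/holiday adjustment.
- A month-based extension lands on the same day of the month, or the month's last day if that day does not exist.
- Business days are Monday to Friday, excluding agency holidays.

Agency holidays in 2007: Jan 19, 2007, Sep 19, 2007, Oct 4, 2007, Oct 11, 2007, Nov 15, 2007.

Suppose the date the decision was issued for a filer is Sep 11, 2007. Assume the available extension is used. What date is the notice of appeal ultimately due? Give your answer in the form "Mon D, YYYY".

1 month from Sep 11, 2007 is Oct 11, 2007.
Oct 11, 2007 is a listed holiday; the next business day is Oct 12, 2007 (Friday).
Applying the 2 months extension: 2 months after Oct 12, 2007 is Dec 12, 2007.
Dec 12, 2007 falls on a Wednesday, which is a business day, so no adjustment is needed.
So the filing is due Dec 12, 2007.

Dec 12, 2007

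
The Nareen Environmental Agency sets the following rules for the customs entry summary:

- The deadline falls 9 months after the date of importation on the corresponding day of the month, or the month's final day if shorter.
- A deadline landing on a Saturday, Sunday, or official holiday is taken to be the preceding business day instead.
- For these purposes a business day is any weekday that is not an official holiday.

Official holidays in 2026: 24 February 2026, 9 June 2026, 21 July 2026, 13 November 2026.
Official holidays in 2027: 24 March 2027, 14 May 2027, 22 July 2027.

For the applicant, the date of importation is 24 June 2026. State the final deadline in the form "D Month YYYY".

Moving 9 months forward from 24 June 2026 on the corresponding day gives 24 March 2027.
24 March 2027 is a listed holiday; the preceding business day is 23 March 2027 (Tuesday).
The final due date is 23 March 2027.

23 March 2027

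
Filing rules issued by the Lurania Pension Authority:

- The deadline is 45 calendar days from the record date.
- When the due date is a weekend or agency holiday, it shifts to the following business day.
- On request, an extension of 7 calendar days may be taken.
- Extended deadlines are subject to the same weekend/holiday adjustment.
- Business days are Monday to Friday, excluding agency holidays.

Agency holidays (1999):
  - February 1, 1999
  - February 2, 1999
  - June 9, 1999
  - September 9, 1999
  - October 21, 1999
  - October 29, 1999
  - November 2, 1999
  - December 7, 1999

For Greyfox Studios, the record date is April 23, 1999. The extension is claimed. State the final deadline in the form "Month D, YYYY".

June 14, 1999

45 calendar days after April 23, 1999 is June 7, 1999.
Since June 7, 1999 is a Monday and not a holiday, the date is unchanged.
Applying the 7-calendar-day extension: June 7, 1999 + 7 days = June 14, 1999.
June 14, 1999 is a Monday and not a listed holiday, so it stands.
So the filing is due June 14, 1999.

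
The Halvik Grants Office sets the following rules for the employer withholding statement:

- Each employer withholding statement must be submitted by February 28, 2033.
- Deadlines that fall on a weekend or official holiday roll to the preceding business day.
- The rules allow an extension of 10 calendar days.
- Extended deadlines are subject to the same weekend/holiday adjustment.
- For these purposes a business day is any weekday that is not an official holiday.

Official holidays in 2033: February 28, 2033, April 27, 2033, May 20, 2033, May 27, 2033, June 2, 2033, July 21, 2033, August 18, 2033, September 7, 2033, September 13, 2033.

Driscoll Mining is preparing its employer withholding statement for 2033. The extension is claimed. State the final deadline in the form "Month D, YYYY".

March 7, 2033

Start from the fixed due date, February 28, 2033.
February 28, 2033 is a listed holiday; the preceding business day is February 25, 2033 (Friday).
Applying the 10-calendar-day extension: February 25, 2033 + 10 days = March 7, 2033.
March 7, 2033 is a Monday and not a listed holiday, so it stands.
Final deadline: March 7, 2033.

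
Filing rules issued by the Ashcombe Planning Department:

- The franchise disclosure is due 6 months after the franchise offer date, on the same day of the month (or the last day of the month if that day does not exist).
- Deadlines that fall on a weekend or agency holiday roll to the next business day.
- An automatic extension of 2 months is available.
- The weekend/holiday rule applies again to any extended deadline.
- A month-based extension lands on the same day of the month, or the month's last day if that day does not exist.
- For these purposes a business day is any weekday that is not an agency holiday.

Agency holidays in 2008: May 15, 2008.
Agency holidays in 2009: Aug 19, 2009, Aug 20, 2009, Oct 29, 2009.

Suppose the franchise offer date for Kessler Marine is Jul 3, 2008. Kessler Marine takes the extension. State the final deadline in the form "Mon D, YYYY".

6 months after Jul 3, 2008, on the same day of the month, is Jan 3, 2009.
Jan 3, 2009 is a Saturday; the next business day is Jan 5, 2009 (Monday).
Applying the 2 months extension: 2 months after Jan 5, 2009 is Mar 5, 2009.
Since Mar 5, 2009 is a Thursday and not a holiday, the date is unchanged.
So the filing is due Mar 5, 2009.

Mar 5, 2009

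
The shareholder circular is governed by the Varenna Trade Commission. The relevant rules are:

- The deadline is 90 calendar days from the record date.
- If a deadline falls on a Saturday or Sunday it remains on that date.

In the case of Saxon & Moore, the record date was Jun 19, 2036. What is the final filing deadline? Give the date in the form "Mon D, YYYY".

From Jun 19, 2036, 90 calendar days later is Sep 17, 2036.
No adjustment is made for weekends or holidays, so Sep 17, 2036 stands.
The final due date is Sep 17, 2036.

Sep 17, 2036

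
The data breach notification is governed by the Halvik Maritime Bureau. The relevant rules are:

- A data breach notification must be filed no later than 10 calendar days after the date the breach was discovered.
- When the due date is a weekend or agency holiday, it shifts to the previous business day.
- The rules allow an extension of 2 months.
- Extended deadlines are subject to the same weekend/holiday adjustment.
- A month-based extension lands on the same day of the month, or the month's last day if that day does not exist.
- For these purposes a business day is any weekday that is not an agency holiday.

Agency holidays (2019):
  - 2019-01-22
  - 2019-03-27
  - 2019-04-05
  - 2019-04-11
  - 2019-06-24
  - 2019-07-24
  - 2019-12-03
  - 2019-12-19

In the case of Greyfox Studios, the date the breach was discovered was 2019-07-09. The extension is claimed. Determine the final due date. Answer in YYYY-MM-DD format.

Trigger date 2019-07-09 + 10 calendar days = 2019-07-19.
2019-07-19 is a Friday and not a listed holiday, so it stands.
Applying the 2 months extension: 2 months after 2019-07-19 is 2019-09-19.
Since 2019-09-19 is a Thursday and not a holiday, the date is unchanged.
So the filing is due 2019-09-19.

2019-09-19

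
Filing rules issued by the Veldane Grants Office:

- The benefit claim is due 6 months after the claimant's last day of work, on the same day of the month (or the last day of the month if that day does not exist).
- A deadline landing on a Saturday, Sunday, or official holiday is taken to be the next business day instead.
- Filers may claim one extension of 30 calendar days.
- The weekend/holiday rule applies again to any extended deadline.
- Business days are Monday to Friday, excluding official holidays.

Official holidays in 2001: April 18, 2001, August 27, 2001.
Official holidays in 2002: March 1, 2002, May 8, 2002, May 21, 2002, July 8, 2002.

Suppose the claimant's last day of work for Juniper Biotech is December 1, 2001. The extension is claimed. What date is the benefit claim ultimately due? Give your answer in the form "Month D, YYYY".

6 months from December 1, 2001 is June 1, 2002.
June 1, 2002 is a Saturday, so it moves to the next business day, June 3, 2002 (Monday).
Add the 30 calendar-day extension to June 3, 2002: July 3, 2002.
July 3, 2002 is a Wednesday and not a listed holiday, so it stands.
So the filing is due July 3, 2002.

July 3, 2002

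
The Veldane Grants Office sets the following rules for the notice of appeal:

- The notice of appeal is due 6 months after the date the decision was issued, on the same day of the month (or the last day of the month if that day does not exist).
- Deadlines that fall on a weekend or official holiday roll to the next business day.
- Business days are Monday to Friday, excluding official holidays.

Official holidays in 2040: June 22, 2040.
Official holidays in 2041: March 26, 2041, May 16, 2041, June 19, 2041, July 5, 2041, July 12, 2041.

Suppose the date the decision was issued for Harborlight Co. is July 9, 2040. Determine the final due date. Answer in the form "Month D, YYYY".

January 9, 2041

Moving 6 months forward from July 9, 2040 on the corresponding day gives January 9, 2041.
January 9, 2041 (Wednesday) is already a business day.
Deadline: January 9, 2041.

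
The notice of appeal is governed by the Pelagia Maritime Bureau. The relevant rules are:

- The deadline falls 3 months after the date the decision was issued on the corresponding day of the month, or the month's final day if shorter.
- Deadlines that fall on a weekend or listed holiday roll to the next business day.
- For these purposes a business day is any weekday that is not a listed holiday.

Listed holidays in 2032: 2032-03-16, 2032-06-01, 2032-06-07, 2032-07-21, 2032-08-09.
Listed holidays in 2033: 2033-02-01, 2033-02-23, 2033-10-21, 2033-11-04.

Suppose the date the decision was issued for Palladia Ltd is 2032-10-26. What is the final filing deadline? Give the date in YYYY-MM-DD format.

3 months after 2032-10-26, on the same day of the month, is 2033-01-26.
2033-01-26 (Wednesday) is already a business day.
Deadline: 2033-01-26.

2033-01-26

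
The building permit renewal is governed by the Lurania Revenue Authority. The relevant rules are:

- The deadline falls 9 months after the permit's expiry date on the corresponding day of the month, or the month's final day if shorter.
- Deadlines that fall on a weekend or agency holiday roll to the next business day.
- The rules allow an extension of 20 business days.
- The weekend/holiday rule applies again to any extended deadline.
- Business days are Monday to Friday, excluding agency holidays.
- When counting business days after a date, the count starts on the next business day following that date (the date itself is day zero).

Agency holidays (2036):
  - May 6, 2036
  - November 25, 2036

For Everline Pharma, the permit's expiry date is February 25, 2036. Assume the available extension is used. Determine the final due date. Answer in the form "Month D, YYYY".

9 months from February 25, 2036 is November 25, 2036.
November 25, 2036 is a listed holiday; the next business day is November 26, 2036 (Wednesday).
Applying the 20-business-day extension: 20 business days after November 26, 2036 is December 24, 2036.
December 24, 2036 falls on a Wednesday, which is a business day, so no adjustment is needed.
Deadline: December 24, 2036.

December 24, 2036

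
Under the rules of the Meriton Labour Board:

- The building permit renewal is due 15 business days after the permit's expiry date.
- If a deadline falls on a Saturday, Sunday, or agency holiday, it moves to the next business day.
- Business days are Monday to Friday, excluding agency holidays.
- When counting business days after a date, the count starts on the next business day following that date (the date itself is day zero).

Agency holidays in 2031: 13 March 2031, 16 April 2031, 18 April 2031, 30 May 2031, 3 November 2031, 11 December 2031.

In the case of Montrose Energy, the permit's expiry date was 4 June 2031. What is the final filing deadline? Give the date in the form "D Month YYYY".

Counting 15 business days after 4 June 2031 (skipping weekends and listed holidays) reaches 25 June 2031.
25 June 2031 is a Wednesday and not a listed holiday, so it stands.
Deadline: 25 June 2031.

25 June 2031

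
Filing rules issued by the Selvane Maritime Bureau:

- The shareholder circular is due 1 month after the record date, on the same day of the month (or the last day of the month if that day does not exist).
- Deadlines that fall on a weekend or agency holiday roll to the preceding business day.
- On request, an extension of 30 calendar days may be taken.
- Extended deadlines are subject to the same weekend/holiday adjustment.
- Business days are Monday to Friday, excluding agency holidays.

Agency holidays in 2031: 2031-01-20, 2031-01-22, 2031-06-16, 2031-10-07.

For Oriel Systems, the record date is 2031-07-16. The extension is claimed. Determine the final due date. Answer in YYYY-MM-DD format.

Moving 1 month forward from 2031-07-16 on the corresponding day gives 2031-08-16.
Because 2031-08-16 is a Saturday, the deadline becomes 2031-08-15 (Friday).
With the 30-day extension, 2031-08-15 becomes 2031-09-14.
Because 2031-09-14 is a Sunday, the deadline becomes 2031-09-12 (Friday).
Deadline: 2031-09-12.

2031-09-12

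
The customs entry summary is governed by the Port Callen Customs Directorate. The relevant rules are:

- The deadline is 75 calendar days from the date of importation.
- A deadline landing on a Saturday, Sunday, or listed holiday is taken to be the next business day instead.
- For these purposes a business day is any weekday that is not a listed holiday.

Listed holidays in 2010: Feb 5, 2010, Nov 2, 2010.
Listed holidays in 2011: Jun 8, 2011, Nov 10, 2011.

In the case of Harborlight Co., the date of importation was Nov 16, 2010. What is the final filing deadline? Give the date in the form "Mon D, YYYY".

Jan 31, 2011

From Nov 16, 2010, 75 calendar days later is Jan 30, 2011.
Jan 30, 2011 falls on a Sunday. Rolling to the next business day gives Jan 31, 2011, a Monday.
Deadline: Jan 31, 2011.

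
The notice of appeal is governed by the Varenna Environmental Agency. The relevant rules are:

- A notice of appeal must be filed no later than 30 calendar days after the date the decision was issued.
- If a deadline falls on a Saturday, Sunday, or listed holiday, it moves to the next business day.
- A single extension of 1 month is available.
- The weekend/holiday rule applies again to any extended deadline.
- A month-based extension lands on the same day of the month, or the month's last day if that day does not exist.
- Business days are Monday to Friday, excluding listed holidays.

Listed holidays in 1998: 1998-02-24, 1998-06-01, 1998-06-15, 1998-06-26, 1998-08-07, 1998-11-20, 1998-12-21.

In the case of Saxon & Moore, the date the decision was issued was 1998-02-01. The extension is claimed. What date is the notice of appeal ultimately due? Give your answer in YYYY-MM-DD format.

30 calendar days after 1998-02-01 is 1998-03-03.
1998-03-03 falls on a Tuesday, which is a business day, so no adjustment is needed.
The 1 month extension carries 1998-03-03 to 1998-04-03.
1998-04-03 falls on a Friday, which is a business day, so no adjustment is needed.
Deadline: 1998-04-03.

1998-04-03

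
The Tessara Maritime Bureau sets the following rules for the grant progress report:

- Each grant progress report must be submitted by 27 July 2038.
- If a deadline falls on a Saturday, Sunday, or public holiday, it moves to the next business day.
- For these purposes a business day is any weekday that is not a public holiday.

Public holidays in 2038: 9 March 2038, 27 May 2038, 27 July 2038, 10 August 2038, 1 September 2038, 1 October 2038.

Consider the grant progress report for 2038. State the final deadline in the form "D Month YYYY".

Start from the fixed due date, 27 July 2038.
27 July 2038 falls on a listed holiday. Rolling to the next business day gives 28 July 2038, a Wednesday.
So the filing is due 28 July 2038.

28 July 2038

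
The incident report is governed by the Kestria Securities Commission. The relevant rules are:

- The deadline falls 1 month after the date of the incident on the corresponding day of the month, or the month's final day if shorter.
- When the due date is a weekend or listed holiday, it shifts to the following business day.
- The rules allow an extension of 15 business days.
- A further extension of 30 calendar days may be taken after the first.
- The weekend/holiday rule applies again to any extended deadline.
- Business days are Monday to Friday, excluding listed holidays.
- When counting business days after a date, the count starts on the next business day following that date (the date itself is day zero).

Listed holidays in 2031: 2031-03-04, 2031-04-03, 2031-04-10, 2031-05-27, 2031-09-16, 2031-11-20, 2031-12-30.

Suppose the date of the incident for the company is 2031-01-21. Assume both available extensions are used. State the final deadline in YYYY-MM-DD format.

2031-04-16

Moving 1 month forward from 2031-01-21 on the corresponding day gives 2031-02-21.
2031-02-21 falls on a Friday, which is a business day, so no adjustment is needed.
Counting 15 further business days from 2031-02-21 reaches 2031-03-17.
2031-03-17 (Monday) is already a business day.
With the 30-day extension, 2031-03-17 becomes 2031-04-16.
2031-04-16 is a Wednesday and not a listed holiday, so it stands.
The final due date is 2031-04-16.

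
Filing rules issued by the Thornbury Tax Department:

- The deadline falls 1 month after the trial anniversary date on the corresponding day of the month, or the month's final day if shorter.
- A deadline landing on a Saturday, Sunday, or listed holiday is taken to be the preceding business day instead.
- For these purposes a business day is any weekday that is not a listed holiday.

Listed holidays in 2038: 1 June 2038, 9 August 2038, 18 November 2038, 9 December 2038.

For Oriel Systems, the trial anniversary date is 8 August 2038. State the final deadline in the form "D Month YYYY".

8 September 2038

1 month after 8 August 2038, on the same day of the month, is 8 September 2038.
8 September 2038 (Wednesday) is already a business day.
The final due date is 8 September 2038.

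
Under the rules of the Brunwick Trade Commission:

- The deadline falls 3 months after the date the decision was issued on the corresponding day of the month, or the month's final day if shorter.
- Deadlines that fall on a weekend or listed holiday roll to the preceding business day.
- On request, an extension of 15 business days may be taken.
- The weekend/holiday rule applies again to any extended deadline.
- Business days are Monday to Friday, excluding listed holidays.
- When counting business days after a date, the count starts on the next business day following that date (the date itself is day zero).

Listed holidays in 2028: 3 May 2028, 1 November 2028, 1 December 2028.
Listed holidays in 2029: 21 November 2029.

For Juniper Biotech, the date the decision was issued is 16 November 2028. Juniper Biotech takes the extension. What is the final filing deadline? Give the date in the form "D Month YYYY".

Moving 3 months forward from 16 November 2028 on the corresponding day gives 16 February 2029.
16 February 2029 (Friday) is already a business day.
The 15-business-day extension runs from 16 February 2029 to 9 March 2029.
9 March 2029 (Friday) is already a business day.
Final deadline: 9 March 2029.

9 March 2029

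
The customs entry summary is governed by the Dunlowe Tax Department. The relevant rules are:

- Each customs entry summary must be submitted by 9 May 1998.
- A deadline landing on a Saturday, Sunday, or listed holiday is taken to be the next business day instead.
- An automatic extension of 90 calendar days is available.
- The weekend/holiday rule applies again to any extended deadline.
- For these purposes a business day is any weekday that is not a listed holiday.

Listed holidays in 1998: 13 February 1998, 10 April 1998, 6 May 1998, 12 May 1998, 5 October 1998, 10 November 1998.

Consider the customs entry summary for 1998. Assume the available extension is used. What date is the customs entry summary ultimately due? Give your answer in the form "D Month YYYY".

10 August 1998

The stated deadline is 9 May 1998.
Because 9 May 1998 is a Saturday, the deadline becomes 11 May 1998 (Monday).
Applying the 90-calendar-day extension: 11 May 1998 + 90 days = 9 August 1998.
9 August 1998 falls on a Sunday. Rolling to the next business day gives 10 August 1998, a Monday.
Final deadline: 10 August 1998.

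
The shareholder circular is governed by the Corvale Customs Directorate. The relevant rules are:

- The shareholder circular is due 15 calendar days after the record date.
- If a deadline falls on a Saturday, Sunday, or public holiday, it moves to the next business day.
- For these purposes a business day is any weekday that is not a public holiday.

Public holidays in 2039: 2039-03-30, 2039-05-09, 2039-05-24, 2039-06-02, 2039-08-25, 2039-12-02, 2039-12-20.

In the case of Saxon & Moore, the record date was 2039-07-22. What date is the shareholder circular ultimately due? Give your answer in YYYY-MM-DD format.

Adding 15 calendar days to 2039-07-22 gives 2039-08-06.
2039-08-06 falls on a Saturday. Rolling to the next business day gives 2039-08-08, a Monday.
Deadline: 2039-08-08.

2039-08-08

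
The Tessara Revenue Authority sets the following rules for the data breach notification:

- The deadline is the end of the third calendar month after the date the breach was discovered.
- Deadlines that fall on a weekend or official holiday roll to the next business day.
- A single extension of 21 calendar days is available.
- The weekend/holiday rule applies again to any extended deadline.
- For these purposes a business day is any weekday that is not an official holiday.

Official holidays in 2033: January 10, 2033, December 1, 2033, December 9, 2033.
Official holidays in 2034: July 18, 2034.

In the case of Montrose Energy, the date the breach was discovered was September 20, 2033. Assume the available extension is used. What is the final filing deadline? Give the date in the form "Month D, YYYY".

January 23, 2034

The third month after September 20, 2033 is December 2033, whose last day is December 31, 2033.
December 31, 2033 is a Saturday; the next business day is January 2, 2034 (Monday).
The 21-calendar-day extension moves the deadline from January 2, 2034 to January 23, 2034.
January 23, 2034 is a Monday and not a listed holiday, so it stands.
Final deadline: January 23, 2034.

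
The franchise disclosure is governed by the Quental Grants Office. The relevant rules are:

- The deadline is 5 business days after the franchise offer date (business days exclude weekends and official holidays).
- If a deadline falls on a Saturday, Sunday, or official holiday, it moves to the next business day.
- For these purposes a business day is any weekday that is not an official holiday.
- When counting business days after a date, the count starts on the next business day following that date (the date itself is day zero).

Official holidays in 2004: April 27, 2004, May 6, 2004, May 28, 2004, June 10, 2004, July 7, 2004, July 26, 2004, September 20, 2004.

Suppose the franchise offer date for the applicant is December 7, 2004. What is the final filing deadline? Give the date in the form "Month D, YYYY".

December 14, 2004

Starting the day after December 7, 2004 and counting 5 business days lands on December 14, 2004.
December 14, 2004 (Tuesday) is already a business day.
So the filing is due December 14, 2004.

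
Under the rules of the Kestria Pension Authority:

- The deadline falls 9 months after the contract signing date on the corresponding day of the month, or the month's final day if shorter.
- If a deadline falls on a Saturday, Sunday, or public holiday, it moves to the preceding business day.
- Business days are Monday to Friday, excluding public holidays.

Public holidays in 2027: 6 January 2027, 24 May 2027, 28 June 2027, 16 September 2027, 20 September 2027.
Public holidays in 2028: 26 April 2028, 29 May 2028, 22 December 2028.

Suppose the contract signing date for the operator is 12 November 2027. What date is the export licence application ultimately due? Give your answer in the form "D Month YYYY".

11 August 2028

9 months after 12 November 2027, on the same day of the month, is 12 August 2028.
12 August 2028 is a Saturday, so it moves to the preceding business day, 11 August 2028 (Friday).
The final due date is 11 August 2028.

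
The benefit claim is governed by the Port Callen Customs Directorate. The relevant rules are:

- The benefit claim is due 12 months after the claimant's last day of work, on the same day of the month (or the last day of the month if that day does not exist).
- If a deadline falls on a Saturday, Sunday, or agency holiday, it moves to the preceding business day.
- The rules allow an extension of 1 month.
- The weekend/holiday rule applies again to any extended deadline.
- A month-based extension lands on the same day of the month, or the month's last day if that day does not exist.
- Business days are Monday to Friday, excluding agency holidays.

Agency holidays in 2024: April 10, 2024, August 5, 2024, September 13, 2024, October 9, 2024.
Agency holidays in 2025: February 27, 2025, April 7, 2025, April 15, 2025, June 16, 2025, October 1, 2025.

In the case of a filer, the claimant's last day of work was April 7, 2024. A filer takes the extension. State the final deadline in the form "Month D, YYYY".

May 2, 2025

Moving 12 months forward from April 7, 2024 on the corresponding day gives April 7, 2025.
Because April 7, 2025 is a listed holiday, the deadline becomes April 4, 2025 (Friday).
Add 1 month to April 4, 2025: May 4, 2025.
May 4, 2025 is a Sunday, so it moves to the preceding business day, May 2, 2025 (Friday).
So the filing is due May 2, 2025.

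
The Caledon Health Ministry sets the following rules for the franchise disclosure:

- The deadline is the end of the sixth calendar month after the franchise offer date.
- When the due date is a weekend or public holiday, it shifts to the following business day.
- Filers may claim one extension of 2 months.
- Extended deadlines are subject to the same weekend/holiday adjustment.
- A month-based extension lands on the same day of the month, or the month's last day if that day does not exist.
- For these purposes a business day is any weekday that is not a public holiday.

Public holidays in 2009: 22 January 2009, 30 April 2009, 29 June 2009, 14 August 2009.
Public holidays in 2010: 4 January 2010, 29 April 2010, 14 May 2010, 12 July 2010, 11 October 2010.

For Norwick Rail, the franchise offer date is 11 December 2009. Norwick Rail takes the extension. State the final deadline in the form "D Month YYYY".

30 August 2010

6 months after 11 December 2009 falls in June 2010; the last day of that month is 30 June 2010.
30 June 2010 is a Wednesday and not a listed holiday, so it stands.
The 2 months extension carries 30 June 2010 to 30 August 2010.
30 August 2010 (Monday) is already a business day.
Final deadline: 30 August 2010.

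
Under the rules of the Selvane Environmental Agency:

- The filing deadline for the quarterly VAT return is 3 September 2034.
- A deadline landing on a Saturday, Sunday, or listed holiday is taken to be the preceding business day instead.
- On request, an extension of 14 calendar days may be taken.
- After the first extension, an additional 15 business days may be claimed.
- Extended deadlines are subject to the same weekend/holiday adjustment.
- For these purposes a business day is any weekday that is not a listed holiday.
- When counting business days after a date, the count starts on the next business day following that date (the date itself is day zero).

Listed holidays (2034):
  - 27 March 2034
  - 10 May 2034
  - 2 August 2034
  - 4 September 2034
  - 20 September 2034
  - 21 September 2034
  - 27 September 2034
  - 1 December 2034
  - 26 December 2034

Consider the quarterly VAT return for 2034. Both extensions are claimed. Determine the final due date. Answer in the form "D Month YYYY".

Start from the fixed due date, 3 September 2034.
Because 3 September 2034 is a Sunday, the deadline becomes 1 September 2034 (Friday).
The 14-calendar-day extension moves the deadline from 1 September 2034 to 15 September 2034.
Since 15 September 2034 is a Friday and not a holiday, the date is unchanged.
The 15-business-day extension runs from 15 September 2034 to 11 October 2034.
11 October 2034 (Wednesday) is already a business day.
The final due date is 11 October 2034.

11 October 2034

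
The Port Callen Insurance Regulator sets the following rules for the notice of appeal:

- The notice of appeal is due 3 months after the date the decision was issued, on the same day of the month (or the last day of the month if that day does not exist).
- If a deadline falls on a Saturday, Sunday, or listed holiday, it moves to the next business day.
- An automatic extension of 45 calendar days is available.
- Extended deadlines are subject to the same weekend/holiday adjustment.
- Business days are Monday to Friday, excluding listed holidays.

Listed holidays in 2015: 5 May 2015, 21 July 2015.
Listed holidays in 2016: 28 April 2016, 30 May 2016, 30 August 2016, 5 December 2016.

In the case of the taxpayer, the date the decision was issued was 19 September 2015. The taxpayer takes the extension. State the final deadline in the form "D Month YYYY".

4 February 2016

3 months from 19 September 2015 is 19 December 2015.
19 December 2015 falls on a Saturday. Rolling to the next business day gives 21 December 2015, a Monday.
With the 45-day extension, 21 December 2015 becomes 4 February 2016.
4 February 2016 is a Thursday and not a listed holiday, so it stands.
So the filing is due 4 February 2016.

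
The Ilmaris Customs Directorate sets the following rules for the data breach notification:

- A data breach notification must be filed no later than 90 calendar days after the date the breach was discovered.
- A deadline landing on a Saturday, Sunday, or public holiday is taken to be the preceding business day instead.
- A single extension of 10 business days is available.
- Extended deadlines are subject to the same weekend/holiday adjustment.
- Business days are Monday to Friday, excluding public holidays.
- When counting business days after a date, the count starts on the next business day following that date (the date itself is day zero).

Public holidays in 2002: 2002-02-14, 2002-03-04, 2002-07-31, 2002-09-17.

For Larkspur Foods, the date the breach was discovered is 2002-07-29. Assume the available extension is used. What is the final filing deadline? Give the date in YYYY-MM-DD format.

2002-11-08

Trigger date 2002-07-29 + 90 calendar days = 2002-10-27.
2002-10-27 is a Sunday; the preceding business day is 2002-10-25 (Friday).
Counting 10 further business days from 2002-10-25 reaches 2002-11-08.
2002-11-08 is a Friday and not a listed holiday, so it stands.
The final due date is 2002-11-08.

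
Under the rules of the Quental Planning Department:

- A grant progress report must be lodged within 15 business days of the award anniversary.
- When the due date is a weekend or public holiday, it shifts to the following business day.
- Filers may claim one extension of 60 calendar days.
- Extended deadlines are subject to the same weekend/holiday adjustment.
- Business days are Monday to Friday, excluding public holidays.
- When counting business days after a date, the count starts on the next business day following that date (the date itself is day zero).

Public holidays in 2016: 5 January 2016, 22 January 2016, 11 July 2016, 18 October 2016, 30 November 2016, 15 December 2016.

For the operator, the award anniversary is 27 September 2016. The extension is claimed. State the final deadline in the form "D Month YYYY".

19 December 2016

15 business days after 27 September 2016, excluding weekends and holidays, is 19 October 2016.
19 October 2016 falls on a Wednesday, which is a business day, so no adjustment is needed.
The 60-calendar-day extension moves the deadline from 19 October 2016 to 18 December 2016.
18 December 2016 falls on a Sunday. Rolling to the next business day gives 19 December 2016, a Monday.
Deadline: 19 December 2016.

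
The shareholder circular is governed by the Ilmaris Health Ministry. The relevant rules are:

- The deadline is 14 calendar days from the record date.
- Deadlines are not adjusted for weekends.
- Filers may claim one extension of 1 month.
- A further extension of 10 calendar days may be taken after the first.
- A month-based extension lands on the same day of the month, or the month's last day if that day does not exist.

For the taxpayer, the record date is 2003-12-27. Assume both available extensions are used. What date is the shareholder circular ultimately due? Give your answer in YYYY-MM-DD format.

2004-02-20

Adding 14 calendar days to 2003-12-27 gives 2004-01-10.
2004-01-10 is a Saturday; no weekend or holiday adjustment applies.
The 1 month extension carries 2004-01-10 to 2004-02-10.
2004-02-10 falls on a Tuesday. The rules make no weekend/holiday allowance, so it remains 2004-02-10.
Add the 10 calendar-day extension to 2004-02-10: 2004-02-20.
No adjustment is made for weekends or holidays, so 2004-02-20 stands.
So the filing is due 2004-02-20.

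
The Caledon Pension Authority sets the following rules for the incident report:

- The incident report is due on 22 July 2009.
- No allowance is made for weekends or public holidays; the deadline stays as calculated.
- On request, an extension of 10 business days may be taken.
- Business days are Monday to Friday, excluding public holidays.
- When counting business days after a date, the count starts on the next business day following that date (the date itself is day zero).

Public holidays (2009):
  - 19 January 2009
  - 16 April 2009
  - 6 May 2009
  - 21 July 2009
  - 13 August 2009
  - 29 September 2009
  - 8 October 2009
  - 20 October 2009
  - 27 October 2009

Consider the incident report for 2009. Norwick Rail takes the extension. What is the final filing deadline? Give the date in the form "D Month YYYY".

The stated deadline is 22 July 2009.
22 July 2009 falls on a Wednesday. The rules make no weekend/holiday allowance, so it remains 22 July 2009.
Applying the 10-business-day extension: 10 business days after 22 July 2009 is 5 August 2009.
5 August 2009 falls on a Wednesday. The rules make no weekend/holiday allowance, so it remains 5 August 2009.
So the filing is due 5 August 2009.

5 August 2009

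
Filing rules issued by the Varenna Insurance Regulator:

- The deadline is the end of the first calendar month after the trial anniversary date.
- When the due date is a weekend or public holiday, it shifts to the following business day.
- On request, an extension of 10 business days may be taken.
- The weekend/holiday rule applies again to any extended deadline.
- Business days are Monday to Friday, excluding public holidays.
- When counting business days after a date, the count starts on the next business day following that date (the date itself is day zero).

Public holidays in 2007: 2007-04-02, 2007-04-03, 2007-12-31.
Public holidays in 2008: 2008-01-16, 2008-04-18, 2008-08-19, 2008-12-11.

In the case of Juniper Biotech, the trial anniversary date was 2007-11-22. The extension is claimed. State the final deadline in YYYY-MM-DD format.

2008-01-15

1 month after 2007-11-22 is December 2007; that month ends on 2007-12-31.
2007-12-31 is a listed holiday, so it moves to the next business day, 2008-01-01 (Tuesday).
Counting 10 further business days from 2008-01-01 reaches 2008-01-15.
2008-01-15 falls on a Tuesday, which is a business day, so no adjustment is needed.
Deadline: 2008-01-15.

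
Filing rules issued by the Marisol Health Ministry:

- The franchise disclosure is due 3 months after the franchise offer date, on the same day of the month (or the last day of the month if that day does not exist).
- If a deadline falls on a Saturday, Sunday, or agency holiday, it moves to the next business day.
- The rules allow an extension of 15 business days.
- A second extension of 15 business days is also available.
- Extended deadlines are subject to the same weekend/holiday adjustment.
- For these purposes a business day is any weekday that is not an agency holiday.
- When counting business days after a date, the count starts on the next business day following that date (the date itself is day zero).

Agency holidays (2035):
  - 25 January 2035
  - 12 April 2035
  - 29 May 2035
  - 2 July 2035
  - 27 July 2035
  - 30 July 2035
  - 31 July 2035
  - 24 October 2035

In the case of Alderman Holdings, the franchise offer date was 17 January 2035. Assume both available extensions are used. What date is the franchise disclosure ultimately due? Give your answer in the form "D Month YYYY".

Moving 3 months forward from 17 January 2035 on the corresponding day gives 17 April 2035.
17 April 2035 (Tuesday) is already a business day.
The 15-business-day extension runs from 17 April 2035 to 8 May 2035.
Since 8 May 2035 is a Tuesday and not a holiday, the date is unchanged.
Applying the 15-business-day extension: 15 business days after 8 May 2035 is 30 May 2035.
30 May 2035 (Wednesday) is already a business day.
Final deadline: 30 May 2035.

30 May 2035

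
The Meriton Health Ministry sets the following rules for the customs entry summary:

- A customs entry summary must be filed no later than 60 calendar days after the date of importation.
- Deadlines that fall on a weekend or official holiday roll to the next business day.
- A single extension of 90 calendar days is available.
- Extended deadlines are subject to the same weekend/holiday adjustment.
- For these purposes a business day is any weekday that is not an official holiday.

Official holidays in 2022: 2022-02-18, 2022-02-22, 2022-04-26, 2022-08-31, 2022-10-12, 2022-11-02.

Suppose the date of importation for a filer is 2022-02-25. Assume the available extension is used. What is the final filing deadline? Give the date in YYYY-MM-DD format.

2022-07-26

60 calendar days after 2022-02-25 is 2022-04-26.
2022-04-26 is a listed holiday, so it moves to the next business day, 2022-04-27 (Wednesday).
Add the 90 calendar-day extension to 2022-04-27: 2022-07-26.
Since 2022-07-26 is a Tuesday and not a holiday, the date is unchanged.
Deadline: 2022-07-26.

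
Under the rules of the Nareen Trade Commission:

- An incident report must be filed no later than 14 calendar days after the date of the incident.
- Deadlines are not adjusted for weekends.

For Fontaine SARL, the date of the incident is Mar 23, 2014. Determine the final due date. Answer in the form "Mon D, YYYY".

Apr 6, 2014

14 calendar days after Mar 23, 2014 is Apr 6, 2014.
Apr 6, 2014 falls on a Sunday. The rules make no weekend/holiday allowance, so it remains Apr 6, 2014.
Deadline: Apr 6, 2014.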